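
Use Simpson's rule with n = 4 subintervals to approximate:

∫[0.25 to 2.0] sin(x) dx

f(x) = sin(x)
a = 0.25, b = 2.0, n = 4
h = (b - a)/n = 0.437500

Simpson's rule: (h/3)[f(x₀) + 4f(x₁) + 2f(x₂) + ... + f(xₙ)]

x_0 = 0.2500, f(x_0) = 0.247404, coefficient = 1
x_1 = 0.6875, f(x_1) = 0.634607, coefficient = 4
x_2 = 1.1250, f(x_2) = 0.902268, coefficient = 2
x_3 = 1.5625, f(x_3) = 0.999966, coefficient = 4
x_4 = 2.0000, f(x_4) = 0.909297, coefficient = 1

I ≈ (0.437500/3) × 9.499527 = 1.385348
Exact value: 1.385059
Error: 0.000288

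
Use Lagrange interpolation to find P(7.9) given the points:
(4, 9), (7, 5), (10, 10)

Lagrange interpolation formula:
P(x) = Σ yᵢ × Lᵢ(x)
where Lᵢ(x) = Π_{j≠i} (x - xⱼ)/(xᵢ - xⱼ)

L_0(7.9) = (7.9 - 7)/(4 - 7) × (7.9 - 10)/(4 - 10) = -0.105000
L_1(7.9) = (7.9 - 4)/(7 - 4) × (7.9 - 10)/(7 - 10) = 0.910000
L_2(7.9) = (7.9 - 4)/(10 - 4) × (7.9 - 7)/(10 - 7) = 0.195000

P(7.9) = 9×L_0(7.9) + 5×L_1(7.9) + 10×L_2(7.9)
P(7.9) = 5.555000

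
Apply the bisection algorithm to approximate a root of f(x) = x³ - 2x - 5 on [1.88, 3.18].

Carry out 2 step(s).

f(x) = x³ - 2x - 5
Initial interval: [1.88, 3.18]

Iteration 1:
  c_1 = (1.880000 + 3.180000)/2 = 2.530000
  f(c_1) = f(2.530000) = 6.134277
  f(a) × f(c) < 0, new interval: [1.880000, 2.530000]
Iteration 2:
  c_2 = (1.880000 + 2.530000)/2 = 2.205000
  f(c_2) = f(2.205000) = 1.310765
  f(a) × f(c) < 0, new interval: [1.880000, 2.205000]

After 2 iteration(s), the approximation is c_2 = 2.205000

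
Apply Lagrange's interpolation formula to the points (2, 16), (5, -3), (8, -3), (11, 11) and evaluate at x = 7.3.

Lagrange interpolation formula:
P(x) = Σ yᵢ × Lᵢ(x)
where Lᵢ(x) = Π_{j≠i} (x - xⱼ)/(xᵢ - xⱼ)

L_0(7.3) = (7.3 - 5)/(2 - 5) × (7.3 - 8)/(2 - 8) × (7.3 - 11)/(2 - 11) = -0.036772
L_1(7.3) = (7.3 - 2)/(5 - 2) × (7.3 - 8)/(5 - 8) × (7.3 - 11)/(5 - 11) = 0.254204
L_2(7.3) = (7.3 - 2)/(8 - 2) × (7.3 - 5)/(8 - 5) × (7.3 - 11)/(8 - 11) = 0.835241
L_3(7.3) = (7.3 - 2)/(11 - 2) × (7.3 - 5)/(11 - 5) × (7.3 - 8)/(11 - 8) = -0.052673

P(7.3) = 16×L_0(7.3) + (-3)×L_1(7.3) + (-3)×L_2(7.3) + 11×L_3(7.3)
P(7.3) = -4.436080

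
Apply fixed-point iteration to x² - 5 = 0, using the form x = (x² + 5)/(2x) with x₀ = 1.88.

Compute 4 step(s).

Equation: x² - 5 = 0
Fixed-point form: x = (x² + 5)/(2x)
x₀ = 1.88

x_1 = g(1.880000) = 2.269787
x_2 = g(2.269787) = 2.236318
x_3 = g(2.236318) = 2.236068
x_4 = g(2.236068) = 2.236068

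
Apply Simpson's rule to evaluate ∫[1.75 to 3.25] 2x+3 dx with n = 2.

f(x) = 2x+3
a = 1.75, b = 3.25, n = 2
h = (b - a)/n = 0.750000

Simpson's rule: (h/3)[f(x₀) + 4f(x₁) + 2f(x₂) + ... + f(xₙ)]

x_0 = 1.7500, f(x_0) = 6.500000, coefficient = 1
x_1 = 2.5000, f(x_1) = 8.000000, coefficient = 4
x_2 = 3.2500, f(x_2) = 9.500000, coefficient = 1

I ≈ (0.750000/3) × 48.000000 = 12.000000
Exact value: 12.000000
Error: 0.000000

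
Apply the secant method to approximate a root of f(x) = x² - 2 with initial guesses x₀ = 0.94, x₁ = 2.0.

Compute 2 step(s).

f(x) = x² - 2
x₀ = 0.94, x₁ = 2.0

Secant formula: x_{n+1} = x_n - f(x_n)(x_n - x_{n-1})/(f(x_n) - f(x_{n-1}))

Iteration 1:
  f(0.940000) = -1.116400
  f(2.000000) = 2.000000
  x_2 = 2.000000 - 2.000000×(2.000000 - 0.940000)/(2.000000 - (-1.116400))
       = 1.319728
Iteration 2:
  f(2.000000) = 2.000000
  f(1.319728) = -0.258318
  x_3 = 1.319728 - (-0.258318)×(1.319728 - 2.000000)/(-0.258318 - 2.000000)
       = 1.397541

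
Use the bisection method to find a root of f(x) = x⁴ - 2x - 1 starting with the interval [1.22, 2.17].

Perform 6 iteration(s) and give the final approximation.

f(x) = x⁴ - 2x - 1
Initial interval: [1.22, 2.17]

Iteration 1:
  c_1 = (1.220000 + 2.170000)/2 = 1.695000
  f(c_1) = f(1.695000) = 3.864273
  f(a) × f(c) < 0, new interval: [1.220000, 1.695000]
Iteration 2:
  c_2 = (1.220000 + 1.695000)/2 = 1.457500
  f(c_2) = f(1.457500) = 0.597677
  f(a) × f(c) < 0, new interval: [1.220000, 1.457500]
Iteration 3:
  c_3 = (1.220000 + 1.457500)/2 = 1.338750
  f(c_3) = f(1.338750) = -0.465334
  f(a) × f(c) ≥ 0, new interval: [1.338750, 1.457500]
Iteration 4:
  c_4 = (1.338750 + 1.457500)/2 = 1.398125
  f(c_4) = f(1.398125) = 0.024811
  f(a) × f(c) < 0, new interval: [1.338750, 1.398125]
Iteration 5:
  c_5 = (1.338750 + 1.398125)/2 = 1.368438
  f(c_5) = f(1.368438) = -0.230165
  f(a) × f(c) ≥ 0, new interval: [1.368438, 1.398125]
Iteration 6:
  c_6 = (1.368438 + 1.398125)/2 = 1.383281
  f(c_6) = f(1.383281) = -0.105206
  f(a) × f(c) ≥ 0, new interval: [1.383281, 1.398125]

After 6 iteration(s), the approximation is c_6 = 1.383281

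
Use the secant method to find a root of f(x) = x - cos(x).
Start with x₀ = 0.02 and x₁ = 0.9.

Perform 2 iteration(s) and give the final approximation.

f(x) = x - cos(x)
x₀ = 0.02, x₁ = 0.9

Secant formula: x_{n+1} = x_n - f(x_n)(x_n - x_{n-1})/(f(x_n) - f(x_{n-1}))

Iteration 1:
  f(0.020000) = -0.979800
  f(0.900000) = 0.278390
  x_2 = 0.900000 - 0.278390×(0.900000 - 0.020000)/(0.278390 - (-0.979800))
       = 0.705289
Iteration 2:
  f(0.900000) = 0.278390
  f(0.705289) = -0.056135
  x_3 = 0.705289 - (-0.056135)×(0.705289 - 0.900000)/(-0.056135 - 0.278390)
       = 0.737963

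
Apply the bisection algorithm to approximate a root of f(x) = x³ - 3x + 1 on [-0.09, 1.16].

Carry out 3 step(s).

f(x) = x³ - 3x + 1
Initial interval: [-0.09, 1.16]

Iteration 1:
  c_1 = (-0.090000 + 1.160000)/2 = 0.535000
  f(c_1) = f(0.535000) = -0.451870
  f(a) × f(c) < 0, new interval: [-0.090000, 0.535000]
Iteration 2:
  c_2 = (-0.090000 + 0.535000)/2 = 0.222500
  f(c_2) = f(0.222500) = 0.343515
  f(a) × f(c) ≥ 0, new interval: [0.222500, 0.535000]
Iteration 3:
  c_3 = (0.222500 + 0.535000)/2 = 0.378750
  f(c_3) = f(0.378750) = -0.081918
  f(a) × f(c) < 0, new interval: [0.222500, 0.378750]

After 3 iteration(s), the approximation is c_3 = 0.378750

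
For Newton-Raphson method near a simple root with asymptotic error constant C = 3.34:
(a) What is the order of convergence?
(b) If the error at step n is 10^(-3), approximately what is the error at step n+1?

(a) Newton-Raphson has quadratic (order 2) convergence near simple roots.
    This means |e_{n+1}| ≈ C|e_n|².

(b) With |e_n| = 10^(-3) and C = 3.34:
    |e_{n+1}| ≈ 3.34 × (10^(-3))² = 3.34 × 10^(-6)

(a) 2 (quadratic); (b) |e_{n+1}| ≈ 3.340e-06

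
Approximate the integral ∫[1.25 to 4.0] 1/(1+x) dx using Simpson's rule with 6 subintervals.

f(x) = 1/(1+x)
a = 1.25, b = 4.0, n = 6
h = (b - a)/n = 0.458333

Simpson's rule: (h/3)[f(x₀) + 4f(x₁) + 2f(x₂) + ... + f(xₙ)]

x_0 = 1.2500, f(x_0) = 0.444444, coefficient = 1
x_1 = 1.7083, f(x_1) = 0.369231, coefficient = 4
x_2 = 2.1667, f(x_2) = 0.315789, coefficient = 2
x_3 = 2.6250, f(x_3) = 0.275862, coefficient = 4
x_4 = 3.0833, f(x_4) = 0.244898, coefficient = 2
x_5 = 3.5417, f(x_5) = 0.220183, coefficient = 4
x_6 = 4.0000, f(x_6) = 0.200000, coefficient = 1

I ≈ (0.458333/3) × 5.226925 = 0.798558
Exact value: 0.798508
Error: 0.000050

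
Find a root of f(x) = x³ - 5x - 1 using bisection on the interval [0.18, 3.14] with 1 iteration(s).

f(x) = x³ - 5x - 1
Initial interval: [0.18, 3.14]

Iteration 1:
  c_1 = (0.180000 + 3.140000)/2 = 1.660000
  f(c_1) = f(1.660000) = -4.725704
  f(a) × f(c) ≥ 0, new interval: [1.660000, 3.140000]

After 1 iteration(s), the approximation is c_1 = 1.660000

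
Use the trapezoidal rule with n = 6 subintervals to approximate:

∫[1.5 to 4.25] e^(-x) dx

f(x) = e^(-x)
a = 1.5, b = 4.25, n = 6
h = (b - a)/n = 0.458333

Trapezoidal rule: (h/2)[f(x₀) + 2f(x₁) + 2f(x₂) + ... + f(xₙ)]

x_0 = 1.5000, f(x_0) = 0.223130, coefficient = 1
x_1 = 1.9583, f(x_1) = 0.141093, coefficient = 2
x_2 = 2.4167, f(x_2) = 0.089219, coefficient = 2
x_3 = 2.8750, f(x_3) = 0.056416, coefficient = 2
x_4 = 3.3333, f(x_4) = 0.035674, coefficient = 2
x_5 = 3.7917, f(x_5) = 0.022558, coefficient = 2
x_6 = 4.2500, f(x_6) = 0.014264, coefficient = 1

I ≈ (0.458333/2) × 0.927314 = 0.212510
Exact value: 0.208866
Error: 0.003644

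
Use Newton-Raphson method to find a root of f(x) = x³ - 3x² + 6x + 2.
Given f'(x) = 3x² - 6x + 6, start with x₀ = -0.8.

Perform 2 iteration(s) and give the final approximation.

f(x) = x³ - 3x² + 6x + 2
f'(x) = 3x² - 6x + 6
x₀ = -0.8

Newton-Raphson formula: x_{n+1} = x_n - f(x_n)/f'(x_n)

Iteration 1:
  f(-0.800000) = -5.232000
  f'(-0.800000) = 12.720000
  x_1 = -0.800000 - (-5.232000)/12.720000 = -0.388679
Iteration 2:
  f(-0.388679) = -0.844009
  f'(-0.388679) = 8.785290
  x_2 = -0.388679 - (-0.844009)/8.785290 = -0.292609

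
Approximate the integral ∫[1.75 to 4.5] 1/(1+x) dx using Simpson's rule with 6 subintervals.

f(x) = 1/(1+x)
a = 1.75, b = 4.5, n = 6
h = (b - a)/n = 0.458333

Simpson's rule: (h/3)[f(x₀) + 4f(x₁) + 2f(x₂) + ... + f(xₙ)]

x_0 = 1.7500, f(x_0) = 0.363636, coefficient = 1
x_1 = 2.2083, f(x_1) = 0.311688, coefficient = 4
x_2 = 2.6667, f(x_2) = 0.272727, coefficient = 2
x_3 = 3.1250, f(x_3) = 0.242424, coefficient = 4
x_4 = 3.5833, f(x_4) = 0.218182, coefficient = 2
x_5 = 4.0417, f(x_5) = 0.198347, coefficient = 4
x_6 = 4.5000, f(x_6) = 0.181818, coefficient = 1

I ≈ (0.458333/3) × 4.537111 = 0.693170
Exact value: 0.693147
Error: 0.000023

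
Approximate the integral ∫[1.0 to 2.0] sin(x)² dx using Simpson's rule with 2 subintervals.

f(x) = sin(x)²
a = 1.0, b = 2.0, n = 2
h = (b - a)/n = 0.500000

Simpson's rule: (h/3)[f(x₀) + 4f(x₁) + 2f(x₂) + ... + f(xₙ)]

x_0 = 1.0000, f(x_0) = 0.708073, coefficient = 1
x_1 = 1.5000, f(x_1) = 0.994996, coefficient = 4
x_2 = 2.0000, f(x_2) = 0.826822, coefficient = 1

I ≈ (0.500000/3) × 5.514880 = 0.919147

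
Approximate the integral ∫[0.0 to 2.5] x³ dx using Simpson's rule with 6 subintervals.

f(x) = x³
a = 0.0, b = 2.5, n = 6
h = (b - a)/n = 0.416667

Simpson's rule: (h/3)[f(x₀) + 4f(x₁) + 2f(x₂) + ... + f(xₙ)]

x_0 = 0.0000, f(x_0) = 0.000000, coefficient = 1
x_1 = 0.4167, f(x_1) = 0.072338, coefficient = 4
x_2 = 0.8333, f(x_2) = 0.578704, coefficient = 2
x_3 = 1.2500, f(x_3) = 1.953125, coefficient = 4
x_4 = 1.6667, f(x_4) = 4.629630, coefficient = 2
x_5 = 2.0833, f(x_5) = 9.042245, coefficient = 4
x_6 = 2.5000, f(x_6) = 15.625000, coefficient = 1

I ≈ (0.416667/3) × 70.312500 = 9.765625
Exact value: 9.765625
Error: 0.000000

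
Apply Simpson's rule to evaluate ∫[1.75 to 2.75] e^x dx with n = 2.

f(x) = e^x
a = 1.75, b = 2.75, n = 2
h = (b - a)/n = 0.500000

Simpson's rule: (h/3)[f(x₀) + 4f(x₁) + 2f(x₂) + ... + f(xₙ)]

x_0 = 1.7500, f(x_0) = 5.754603, coefficient = 1
x_1 = 2.2500, f(x_1) = 9.487736, coefficient = 4
x_2 = 2.7500, f(x_2) = 15.642632, coefficient = 1

I ≈ (0.500000/3) × 59.348178 = 9.891363
Exact value: 9.888029
Error: 0.003334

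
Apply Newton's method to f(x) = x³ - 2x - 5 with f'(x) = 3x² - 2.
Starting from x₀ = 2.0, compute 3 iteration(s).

f(x) = x³ - 2x - 5
f'(x) = 3x² - 2
x₀ = 2.0

Newton-Raphson formula: x_{n+1} = x_n - f(x_n)/f'(x_n)

Iteration 1:
  f(2.000000) = -1.000000
  f'(2.000000) = 10.000000
  x_1 = 2.000000 - (-1.000000)/10.000000 = 2.100000
Iteration 2:
  f(2.100000) = 0.061000
  f'(2.100000) = 11.230000
  x_2 = 2.100000 - 0.061000/11.230000 = 2.094568
Iteration 3:
  f(2.094568) = 0.000186
  f'(2.094568) = 11.161647
  x_3 = 2.094568 - 0.000186/11.161647 = 2.094551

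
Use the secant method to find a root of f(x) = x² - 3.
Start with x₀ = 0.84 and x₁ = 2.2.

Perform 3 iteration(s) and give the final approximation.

f(x) = x² - 3
x₀ = 0.84, x₁ = 2.2

Secant formula: x_{n+1} = x_n - f(x_n)(x_n - x_{n-1})/(f(x_n) - f(x_{n-1}))

Iteration 1:
  f(0.840000) = -2.294400
  f(2.200000) = 1.840000
  x_2 = 2.200000 - 1.840000×(2.200000 - 0.840000)/(1.840000 - (-2.294400))
       = 1.594737
Iteration 2:
  f(2.200000) = 1.840000
  f(1.594737) = -0.456814
  x_3 = 1.594737 - (-0.456814)×(1.594737 - 2.200000)/(-0.456814 - 1.840000)
       = 1.715118
Iteration 3:
  f(1.594737) = -0.456814
  f(1.715118) = -0.058371
  x_4 = 1.715118 - (-0.058371)×(1.715118 - 1.594737)/(-0.058371 - (-0.456814))
       = 1.732753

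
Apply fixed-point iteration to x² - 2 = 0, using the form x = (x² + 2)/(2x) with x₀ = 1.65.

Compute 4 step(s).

Equation: x² - 2 = 0
Fixed-point form: x = (x² + 2)/(2x)
x₀ = 1.65

x_1 = g(1.650000) = 1.431061
x_2 = g(1.431061) = 1.414313
x_3 = g(1.414313) = 1.414214
x_4 = g(1.414214) = 1.414214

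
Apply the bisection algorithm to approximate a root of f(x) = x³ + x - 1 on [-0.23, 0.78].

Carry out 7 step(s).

f(x) = x³ + x - 1
Initial interval: [-0.23, 0.78]

Iteration 1:
  c_1 = (-0.230000 + 0.780000)/2 = 0.275000
  f(c_1) = f(0.275000) = -0.704203
  f(a) × f(c) ≥ 0, new interval: [0.275000, 0.780000]
Iteration 2:
  c_2 = (0.275000 + 0.780000)/2 = 0.527500
  f(c_2) = f(0.527500) = -0.325720
  f(a) × f(c) ≥ 0, new interval: [0.527500, 0.780000]
Iteration 3:
  c_3 = (0.527500 + 0.780000)/2 = 0.653750
  f(c_3) = f(0.653750) = -0.066844
  f(a) × f(c) ≥ 0, new interval: [0.653750, 0.780000]
Iteration 4:
  c_4 = (0.653750 + 0.780000)/2 = 0.716875
  f(c_4) = f(0.716875) = 0.085284
  f(a) × f(c) < 0, new interval: [0.653750, 0.716875]
Iteration 5:
  c_5 = (0.653750 + 0.716875)/2 = 0.685312
  f(c_5) = f(0.685312) = 0.007172
  f(a) × f(c) < 0, new interval: [0.653750, 0.685312]
Iteration 6:
  c_6 = (0.653750 + 0.685312)/2 = 0.669531
  f(c_6) = f(0.669531) = -0.030337
  f(a) × f(c) ≥ 0, new interval: [0.669531, 0.685312]
Iteration 7:
  c_7 = (0.669531 + 0.685312)/2 = 0.677422
  f(c_7) = f(0.677422) = -0.011709
  f(a) × f(c) ≥ 0, new interval: [0.677422, 0.685312]

After 7 iteration(s), the approximation is c_7 = 0.677422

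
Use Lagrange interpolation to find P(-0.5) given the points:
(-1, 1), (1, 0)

Lagrange interpolation formula:
P(x) = Σ yᵢ × Lᵢ(x)
where Lᵢ(x) = Π_{j≠i} (x - xⱼ)/(xᵢ - xⱼ)

L_0(-0.5) = (-0.5 - 1)/(-1 - 1) = 0.750000
L_1(-0.5) = (-0.5 - (-1))/(1 - (-1)) = 0.250000

P(-0.5) = 1×L_0(-0.5) + 0×L_1(-0.5)
P(-0.5) = 0.750000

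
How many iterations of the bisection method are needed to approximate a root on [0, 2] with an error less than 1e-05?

We need (b-a)/2^n ≤ 1e-05
(2 - 0)/2^n ≤ 1e-05
2/2^n ≤ 1e-05
2^n ≥ 200000
n ≥ log₂(200000) = 17.61
n ≥ 18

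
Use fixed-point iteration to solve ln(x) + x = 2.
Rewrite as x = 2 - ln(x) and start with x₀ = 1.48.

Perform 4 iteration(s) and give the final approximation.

Equation: ln(x) + x = 2
Fixed-point form: x = 2 - ln(x)
x₀ = 1.48

x_1 = g(1.480000) = 1.607958
x_2 = g(1.607958) = 1.525035
x_3 = g(1.525035) = 1.577983
x_4 = g(1.577983) = 1.543853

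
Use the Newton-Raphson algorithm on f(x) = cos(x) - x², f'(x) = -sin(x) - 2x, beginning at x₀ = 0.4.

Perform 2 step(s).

f(x) = cos(x) - x²
f'(x) = -sin(x) - 2x
x₀ = 0.4

Newton-Raphson formula: x_{n+1} = x_n - f(x_n)/f'(x_n)

Iteration 1:
  f(0.400000) = 0.761061
  f'(0.400000) = -1.189418
  x_1 = 0.400000 - 0.761061/(-1.189418) = 1.039860
Iteration 2:
  f(1.039860) = -0.574967
  f'(1.039860) = -2.942053
  x_2 = 1.039860 - (-0.574967)/(-2.942053) = 0.844429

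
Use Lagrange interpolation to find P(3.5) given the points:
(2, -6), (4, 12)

Lagrange interpolation formula:
P(x) = Σ yᵢ × Lᵢ(x)
where Lᵢ(x) = Π_{j≠i} (x - xⱼ)/(xᵢ - xⱼ)

L_0(3.5) = (3.5 - 4)/(2 - 4) = 0.250000
L_1(3.5) = (3.5 - 2)/(4 - 2) = 0.750000

P(3.5) = (-6)×L_0(3.5) + 12×L_1(3.5)
P(3.5) = 7.500000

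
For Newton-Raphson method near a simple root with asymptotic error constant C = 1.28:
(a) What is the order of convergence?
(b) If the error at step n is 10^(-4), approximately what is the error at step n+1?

(a) Newton-Raphson has quadratic (order 2) convergence near simple roots.
    This means |e_{n+1}| ≈ C|e_n|².

(b) With |e_n| = 10^(-4) and C = 1.28:
    |e_{n+1}| ≈ 1.28 × (10^(-4))² = 1.28 × 10^(-8)

(a) 2 (quadratic); (b) |e_{n+1}| ≈ 1.280e-08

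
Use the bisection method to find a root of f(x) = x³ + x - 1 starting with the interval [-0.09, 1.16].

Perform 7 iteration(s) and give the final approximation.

f(x) = x³ + x - 1
Initial interval: [-0.09, 1.16]

Iteration 1:
  c_1 = (-0.090000 + 1.160000)/2 = 0.535000
  f(c_1) = f(0.535000) = -0.311870
  f(a) × f(c) ≥ 0, new interval: [0.535000, 1.160000]
Iteration 2:
  c_2 = (0.535000 + 1.160000)/2 = 0.847500
  f(c_2) = f(0.847500) = 0.456222
  f(a) × f(c) < 0, new interval: [0.535000, 0.847500]
Iteration 3:
  c_3 = (0.535000 + 0.847500)/2 = 0.691250
  f(c_3) = f(0.691250) = 0.021548
  f(a) × f(c) < 0, new interval: [0.535000, 0.691250]
Iteration 4:
  c_4 = (0.535000 + 0.691250)/2 = 0.613125
  f(c_4) = f(0.613125) = -0.156388
  f(a) × f(c) ≥ 0, new interval: [0.613125, 0.691250]
Iteration 5:
  c_5 = (0.613125 + 0.691250)/2 = 0.652187
  f(c_5) = f(0.652187) = -0.070406
  f(a) × f(c) ≥ 0, new interval: [0.652187, 0.691250]
Iteration 6:
  c_6 = (0.652187 + 0.691250)/2 = 0.671719
  f(c_6) = f(0.671719) = -0.025198
  f(a) × f(c) ≥ 0, new interval: [0.671719, 0.691250]
Iteration 7:
  c_7 = (0.671719 + 0.691250)/2 = 0.681484
  f(c_7) = f(0.681484) = -0.002020
  f(a) × f(c) ≥ 0, new interval: [0.681484, 0.691250]

After 7 iteration(s), the approximation is c_7 = 0.681484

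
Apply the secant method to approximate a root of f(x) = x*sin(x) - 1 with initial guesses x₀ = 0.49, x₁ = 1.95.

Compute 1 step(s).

f(x) = x*sin(x) - 1
x₀ = 0.49, x₁ = 1.95

Secant formula: x_{n+1} = x_n - f(x_n)(x_n - x_{n-1})/(f(x_n) - f(x_{n-1}))

Iteration 1:
  f(0.490000) = -0.769393
  f(1.950000) = 0.811471
  x_2 = 1.950000 - 0.811471×(1.950000 - 0.490000)/(0.811471 - (-0.769393))
       = 1.200569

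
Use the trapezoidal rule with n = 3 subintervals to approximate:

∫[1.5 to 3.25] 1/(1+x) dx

f(x) = 1/(1+x)
a = 1.5, b = 3.25, n = 3
h = (b - a)/n = 0.583333

Trapezoidal rule: (h/2)[f(x₀) + 2f(x₁) + 2f(x₂) + ... + f(xₙ)]

x_0 = 1.5000, f(x_0) = 0.400000, coefficient = 1
x_1 = 2.0833, f(x_1) = 0.324324, coefficient = 2
x_2 = 2.6667, f(x_2) = 0.272727, coefficient = 2
x_3 = 3.2500, f(x_3) = 0.235294, coefficient = 1

I ≈ (0.583333/2) × 1.829397 = 0.533574
Exact value: 0.530628
Error: 0.002946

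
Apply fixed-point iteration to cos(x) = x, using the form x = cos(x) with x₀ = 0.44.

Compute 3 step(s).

Equation: cos(x) = x
Fixed-point form: x = cos(x)
x₀ = 0.44

x_1 = g(0.440000) = 0.904752
x_2 = g(0.904752) = 0.617881
x_3 = g(0.617881) = 0.815108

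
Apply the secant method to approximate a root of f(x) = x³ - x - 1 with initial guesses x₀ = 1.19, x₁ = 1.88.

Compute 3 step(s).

f(x) = x³ - x - 1
x₀ = 1.19, x₁ = 1.88

Secant formula: x_{n+1} = x_n - f(x_n)(x_n - x_{n-1})/(f(x_n) - f(x_{n-1}))

Iteration 1:
  f(1.190000) = -0.504841
  f(1.880000) = 3.764672
  x_2 = 1.880000 - 3.764672×(1.880000 - 1.190000)/(3.764672 - (-0.504841))
       = 1.271588
Iteration 2:
  f(1.880000) = 3.764672
  f(1.271588) = -0.215512
  x_3 = 1.271588 - (-0.215512)×(1.271588 - 1.880000)/(-0.215512 - 3.764672)
       = 1.304531
Iteration 3:
  f(1.271588) = -0.215512
  f(1.304531) = -0.084478
  x_4 = 1.304531 - (-0.084478)×(1.304531 - 1.271588)/(-0.084478 - (-0.215512))
       = 1.325770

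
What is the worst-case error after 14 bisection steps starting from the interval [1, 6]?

Bisection error bound: |error| ≤ (b-a)/2^n
|error| ≤ (6 - 1)/2^14 = 5/2^14
|error| ≤ 0.0003051758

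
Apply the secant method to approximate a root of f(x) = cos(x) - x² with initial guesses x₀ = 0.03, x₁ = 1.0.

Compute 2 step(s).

f(x) = cos(x) - x²
x₀ = 0.03, x₁ = 1.0

Secant formula: x_{n+1} = x_n - f(x_n)(x_n - x_{n-1})/(f(x_n) - f(x_{n-1}))

Iteration 1:
  f(0.030000) = 0.998650
  f(1.000000) = -0.459698
  x_2 = 1.000000 - (-0.459698)×(1.000000 - 0.030000)/(-0.459698 - 0.998650)
       = 0.694238
Iteration 2:
  f(1.000000) = -0.459698
  f(0.694238) = 0.286574
  x_3 = 0.694238 - 0.286574×(0.694238 - 1.000000)/(0.286574 - (-0.459698))
       = 0.811653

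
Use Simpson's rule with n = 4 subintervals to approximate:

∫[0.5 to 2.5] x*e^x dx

f(x) = x*e^x
a = 0.5, b = 2.5, n = 4
h = (b - a)/n = 0.500000

Simpson's rule: (h/3)[f(x₀) + 4f(x₁) + 2f(x₂) + ... + f(xₙ)]

x_0 = 0.5000, f(x_0) = 0.824361, coefficient = 1
x_1 = 1.0000, f(x_1) = 2.718282, coefficient = 4
x_2 = 1.5000, f(x_2) = 6.722534, coefficient = 2
x_3 = 2.0000, f(x_3) = 14.778112, coefficient = 4
x_4 = 2.5000, f(x_4) = 30.456235, coefficient = 1

I ≈ (0.500000/3) × 114.711239 = 19.118540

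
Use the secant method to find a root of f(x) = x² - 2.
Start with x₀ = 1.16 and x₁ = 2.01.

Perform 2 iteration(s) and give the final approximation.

f(x) = x² - 2
x₀ = 1.16, x₁ = 2.01

Secant formula: x_{n+1} = x_n - f(x_n)(x_n - x_{n-1})/(f(x_n) - f(x_{n-1}))

Iteration 1:
  f(1.160000) = -0.654400
  f(2.010000) = 2.040100
  x_2 = 2.010000 - 2.040100×(2.010000 - 1.160000)/(2.040100 - (-0.654400))
       = 1.366435
Iteration 2:
  f(2.010000) = 2.040100
  f(1.366435) = -0.132854
  x_3 = 1.366435 - (-0.132854)×(1.366435 - 2.010000)/(-0.132854 - 2.040100)
       = 1.405783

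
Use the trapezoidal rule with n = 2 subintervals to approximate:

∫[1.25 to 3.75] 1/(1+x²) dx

f(x) = 1/(1+x²)
a = 1.25, b = 3.75, n = 2
h = (b - a)/n = 1.250000

Trapezoidal rule: (h/2)[f(x₀) + 2f(x₁) + 2f(x₂) + ... + f(xₙ)]

x_0 = 1.2500, f(x_0) = 0.390244, coefficient = 1
x_1 = 2.5000, f(x_1) = 0.137931, coefficient = 2
x_2 = 3.7500, f(x_2) = 0.066390, coefficient = 1

I ≈ (1.250000/2) × 0.732496 = 0.457810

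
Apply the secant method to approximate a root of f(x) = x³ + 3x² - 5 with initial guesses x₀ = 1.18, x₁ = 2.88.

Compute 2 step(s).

f(x) = x³ + 3x² - 5
x₀ = 1.18, x₁ = 2.88

Secant formula: x_{n+1} = x_n - f(x_n)(x_n - x_{n-1})/(f(x_n) - f(x_{n-1}))

Iteration 1:
  f(1.180000) = 0.820232
  f(2.880000) = 43.771072
  x_2 = 2.880000 - 43.771072×(2.880000 - 1.180000)/(43.771072 - 0.820232)
       = 1.147535
Iteration 2:
  f(2.880000) = 43.771072
  f(1.147535) = 0.461627
  x_3 = 1.147535 - 0.461627×(1.147535 - 2.880000)/(0.461627 - 43.771072)
       = 1.129069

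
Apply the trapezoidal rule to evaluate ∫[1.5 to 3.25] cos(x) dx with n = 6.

f(x) = cos(x)
a = 1.5, b = 3.25, n = 6
h = (b - a)/n = 0.291667

Trapezoidal rule: (h/2)[f(x₀) + 2f(x₁) + 2f(x₂) + ... + f(xₙ)]

x_0 = 1.5000, f(x_0) = 0.070737, coefficient = 1
x_1 = 1.7917, f(x_1) = -0.219079, coefficient = 2
x_2 = 2.0833, f(x_2) = -0.490390, coefficient = 2
x_3 = 2.3750, f(x_3) = -0.720278, coefficient = 2
x_4 = 2.6667, f(x_4) = -0.889327, coefficient = 2
x_5 = 2.9583, f(x_5) = -0.983255, coefficient = 2
x_6 = 3.2500, f(x_6) = -0.994130, coefficient = 1

I ≈ (0.291667/2) × -7.528050 = -1.097841
Exact value: -1.105690
Error: 0.007850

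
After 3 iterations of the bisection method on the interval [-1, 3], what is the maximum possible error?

Bisection error bound: |error| ≤ (b-a)/2^n
|error| ≤ (3 - (-1))/2^3 = 4/2^3
|error| ≤ 0.5000000000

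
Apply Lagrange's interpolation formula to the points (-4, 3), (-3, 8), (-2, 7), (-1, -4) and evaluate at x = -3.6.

Lagrange interpolation formula:
P(x) = Σ yᵢ × Lᵢ(x)
where Lᵢ(x) = Π_{j≠i} (x - xⱼ)/(xᵢ - xⱼ)

L_0(-3.6) = (-3.6 - (-3))/(-4 - (-3)) × (-3.6 - (-2))/(-4 - (-2)) × (-3.6 - (-1))/(-4 - (-1)) = 0.416000
L_1(-3.6) = (-3.6 - (-4))/(-3 - (-4)) × (-3.6 - (-2))/(-3 - (-2)) × (-3.6 - (-1))/(-3 - (-1)) = 0.832000
L_2(-3.6) = (-3.6 - (-4))/(-2 - (-4)) × (-3.6 - (-3))/(-2 - (-3)) × (-3.6 - (-1))/(-2 - (-1)) = -0.312000
L_3(-3.6) = (-3.6 - (-4))/(-1 - (-4)) × (-3.6 - (-3))/(-1 - (-3)) × (-3.6 - (-2))/(-1 - (-2)) = 0.064000

P(-3.6) = 3×L_0(-3.6) + 8×L_1(-3.6) + 7×L_2(-3.6) + (-4)×L_3(-3.6)
P(-3.6) = 5.464000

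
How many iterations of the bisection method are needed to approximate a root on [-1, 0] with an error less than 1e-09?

We need (b-a)/2^n ≤ 1e-09
(0 - (-1))/2^n ≤ 1e-09
1/2^n ≤ 1e-09
2^n ≥ 1000000000
n ≥ log₂(1000000000) = 29.90
n ≥ 30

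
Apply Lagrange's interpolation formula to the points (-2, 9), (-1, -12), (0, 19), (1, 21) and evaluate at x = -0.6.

Lagrange interpolation formula:
P(x) = Σ yᵢ × Lᵢ(x)
where Lᵢ(x) = Π_{j≠i} (x - xⱼ)/(xᵢ - xⱼ)

L_0(-0.6) = (-0.6 - (-1))/(-2 - (-1)) × (-0.6 - 0)/(-2 - 0) × (-0.6 - 1)/(-2 - 1) = -0.064000
L_1(-0.6) = (-0.6 - (-2))/(-1 - (-2)) × (-0.6 - 0)/(-1 - 0) × (-0.6 - 1)/(-1 - 1) = 0.672000
L_2(-0.6) = (-0.6 - (-2))/(0 - (-2)) × (-0.6 - (-1))/(0 - (-1)) × (-0.6 - 1)/(0 - 1) = 0.448000
L_3(-0.6) = (-0.6 - (-2))/(1 - (-2)) × (-0.6 - (-1))/(1 - (-1)) × (-0.6 - 0)/(1 - 0) = -0.056000

P(-0.6) = 9×L_0(-0.6) + (-12)×L_1(-0.6) + 19×L_2(-0.6) + 21×L_3(-0.6)
P(-0.6) = -1.304000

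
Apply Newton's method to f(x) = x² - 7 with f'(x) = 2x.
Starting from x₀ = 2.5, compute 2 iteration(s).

f(x) = x² - 7
f'(x) = 2x
x₀ = 2.5

Newton-Raphson formula: x_{n+1} = x_n - f(x_n)/f'(x_n)

Iteration 1:
  f(2.500000) = -0.750000
  f'(2.500000) = 5.000000
  x_1 = 2.500000 - (-0.750000)/5.000000 = 2.650000
Iteration 2:
  f(2.650000) = 0.022500
  f'(2.650000) = 5.300000
  x_2 = 2.650000 - 0.022500/5.300000 = 2.645755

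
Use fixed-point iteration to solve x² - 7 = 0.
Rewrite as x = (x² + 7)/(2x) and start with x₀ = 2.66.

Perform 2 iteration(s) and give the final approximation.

Equation: x² - 7 = 0
Fixed-point form: x = (x² + 7)/(2x)
x₀ = 2.66

x_1 = g(2.660000) = 2.645789
x_2 = g(2.645789) = 2.645751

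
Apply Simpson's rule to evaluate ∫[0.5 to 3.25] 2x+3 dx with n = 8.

f(x) = 2x+3
a = 0.5, b = 3.25, n = 8
h = (b - a)/n = 0.343750

Simpson's rule: (h/3)[f(x₀) + 4f(x₁) + 2f(x₂) + ... + f(xₙ)]

x_0 = 0.5000, f(x_0) = 4.000000, coefficient = 1
x_1 = 0.8438, f(x_1) = 4.687500, coefficient = 4
x_2 = 1.1875, f(x_2) = 5.375000, coefficient = 2
x_3 = 1.5312, f(x_3) = 6.062500, coefficient = 4
x_4 = 1.8750, f(x_4) = 6.750000, coefficient = 2
x_5 = 2.2188, f(x_5) = 7.437500, coefficient = 4
x_6 = 2.5625, f(x_6) = 8.125000, coefficient = 2
x_7 = 2.9062, f(x_7) = 8.812500, coefficient = 4
x_8 = 3.2500, f(x_8) = 9.500000, coefficient = 1

I ≈ (0.343750/3) × 162.000000 = 18.562500
Exact value: 18.562500
Error: 0.000000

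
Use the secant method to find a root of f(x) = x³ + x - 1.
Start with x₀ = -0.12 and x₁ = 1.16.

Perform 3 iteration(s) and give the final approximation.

f(x) = x³ + x - 1
x₀ = -0.12, x₁ = 1.16

Secant formula: x_{n+1} = x_n - f(x_n)(x_n - x_{n-1})/(f(x_n) - f(x_{n-1}))

Iteration 1:
  f(-0.120000) = -1.121728
  f(1.160000) = 1.720896
  x_2 = 1.160000 - 1.720896×(1.160000 - (-0.120000))/(1.720896 - (-1.121728))
       = 0.385101
Iteration 2:
  f(1.160000) = 1.720896
  f(0.385101) = -0.557788
  x_3 = 0.385101 - (-0.557788)×(0.385101 - 1.160000)/(-0.557788 - 1.720896)
       = 0.574785
Iteration 3:
  f(0.385101) = -0.557788
  f(0.574785) = -0.235320
  x_4 = 0.574785 - (-0.235320)×(0.574785 - 0.385101)/(-0.235320 - (-0.557788))
       = 0.713205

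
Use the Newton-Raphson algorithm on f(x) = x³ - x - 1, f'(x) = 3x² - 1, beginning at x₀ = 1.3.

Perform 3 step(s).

f(x) = x³ - x - 1
f'(x) = 3x² - 1
x₀ = 1.3

Newton-Raphson formula: x_{n+1} = x_n - f(x_n)/f'(x_n)

Iteration 1:
  f(1.300000) = -0.103000
  f'(1.300000) = 4.070000
  x_1 = 1.300000 - (-0.103000)/4.070000 = 1.325307
Iteration 2:
  f(1.325307) = 0.002514
  f'(1.325307) = 4.269317
  x_2 = 1.325307 - 0.002514/4.269317 = 1.324718
Iteration 3:
  f(1.324718) = 0.000001
  f'(1.324718) = 4.264636
  x_3 = 1.324718 - 0.000001/4.264636 = 1.324718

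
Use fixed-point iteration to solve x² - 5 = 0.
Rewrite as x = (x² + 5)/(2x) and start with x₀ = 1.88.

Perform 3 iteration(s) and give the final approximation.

Equation: x² - 5 = 0
Fixed-point form: x = (x² + 5)/(2x)
x₀ = 1.88

x_1 = g(1.880000) = 2.269787
x_2 = g(2.269787) = 2.236318
x_3 = g(2.236318) = 2.236068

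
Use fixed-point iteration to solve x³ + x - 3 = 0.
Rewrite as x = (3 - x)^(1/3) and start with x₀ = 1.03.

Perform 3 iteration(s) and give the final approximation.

Equation: x³ + x - 3 = 0
Fixed-point form: x = (3 - x)^(1/3)
x₀ = 1.03

x_1 = g(1.030000) = 1.253590
x_2 = g(1.253590) = 1.204247
x_3 = g(1.204247) = 1.215483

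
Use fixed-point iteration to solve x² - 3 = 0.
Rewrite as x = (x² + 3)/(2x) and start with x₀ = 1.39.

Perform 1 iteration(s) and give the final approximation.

Equation: x² - 3 = 0
Fixed-point form: x = (x² + 3)/(2x)
x₀ = 1.39

x_1 = g(1.390000) = 1.774137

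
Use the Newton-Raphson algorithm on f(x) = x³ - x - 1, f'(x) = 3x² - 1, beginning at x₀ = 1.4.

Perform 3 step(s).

f(x) = x³ - x - 1
f'(x) = 3x² - 1
x₀ = 1.4

Newton-Raphson formula: x_{n+1} = x_n - f(x_n)/f'(x_n)

Iteration 1:
  f(1.400000) = 0.344000
  f'(1.400000) = 4.880000
  x_1 = 1.400000 - 0.344000/4.880000 = 1.329508
Iteration 2:
  f(1.329508) = 0.020520
  f'(1.329508) = 4.302776
  x_2 = 1.329508 - 0.020520/4.302776 = 1.324739
Iteration 3:
  f(1.324739) = 0.000091
  f'(1.324739) = 4.264802
  x_3 = 1.324739 - 0.000091/4.264802 = 1.324718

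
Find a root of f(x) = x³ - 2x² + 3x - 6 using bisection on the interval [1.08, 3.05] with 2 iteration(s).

f(x) = x³ - 2x² + 3x - 6
Initial interval: [1.08, 3.05]

Iteration 1:
  c_1 = (1.080000 + 3.050000)/2 = 2.065000
  f(c_1) = f(2.065000) = 0.472175
  f(a) × f(c) < 0, new interval: [1.080000, 2.065000]
Iteration 2:
  c_2 = (1.080000 + 2.065000)/2 = 1.572500
  f(c_2) = f(1.572500) = -2.339603
  f(a) × f(c) ≥ 0, new interval: [1.572500, 2.065000]

After 2 iteration(s), the approximation is c_2 = 1.572500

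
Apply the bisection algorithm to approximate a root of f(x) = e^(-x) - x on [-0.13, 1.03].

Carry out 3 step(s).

f(x) = e^(-x) - x
Initial interval: [-0.13, 1.03]

Iteration 1:
  c_1 = (-0.130000 + 1.030000)/2 = 0.450000
  f(c_1) = f(0.450000) = 0.187628
  f(a) × f(c) ≥ 0, new interval: [0.450000, 1.030000]
Iteration 2:
  c_2 = (0.450000 + 1.030000)/2 = 0.740000
  f(c_2) = f(0.740000) = -0.262886
  f(a) × f(c) < 0, new interval: [0.450000, 0.740000]
Iteration 3:
  c_3 = (0.450000 + 0.740000)/2 = 0.595000
  f(c_3) = f(0.595000) = -0.043437
  f(a) × f(c) < 0, new interval: [0.450000, 0.595000]

After 3 iteration(s), the approximation is c_3 = 0.595000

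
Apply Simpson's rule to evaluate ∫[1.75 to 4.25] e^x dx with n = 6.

f(x) = e^x
a = 1.75, b = 4.25, n = 6
h = (b - a)/n = 0.416667

Simpson's rule: (h/3)[f(x₀) + 4f(x₁) + 2f(x₂) + ... + f(xₙ)]

x_0 = 1.7500, f(x_0) = 5.754603, coefficient = 1
x_1 = 2.1667, f(x_1) = 8.729138, coefficient = 4
x_2 = 2.5833, f(x_2) = 13.241202, coefficient = 2
x_3 = 3.0000, f(x_3) = 20.085537, coefficient = 4
x_4 = 3.4167, f(x_4) = 30.467687, coefficient = 2
x_5 = 3.8333, f(x_5) = 46.216336, coefficient = 4
x_6 = 4.2500, f(x_6) = 70.105412, coefficient = 1

I ≈ (0.416667/3) × 463.401838 = 64.361366
Exact value: 64.350810
Error: 0.010557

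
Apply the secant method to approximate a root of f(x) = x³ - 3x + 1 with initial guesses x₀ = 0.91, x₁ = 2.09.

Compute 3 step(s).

f(x) = x³ - 3x + 1
x₀ = 0.91, x₁ = 2.09

Secant formula: x_{n+1} = x_n - f(x_n)(x_n - x_{n-1})/(f(x_n) - f(x_{n-1}))

Iteration 1:
  f(0.910000) = -0.976429
  f(2.090000) = 3.859329
  x_2 = 2.090000 - 3.859329×(2.090000 - 0.910000)/(3.859329 - (-0.976429))
       = 1.148264
Iteration 2:
  f(2.090000) = 3.859329
  f(1.148264) = -0.930794
  x_3 = 1.148264 - (-0.930794)×(1.148264 - 2.090000)/(-0.930794 - 3.859329)
       = 1.331258
Iteration 3:
  f(1.148264) = -0.930794
  f(1.331258) = -0.634456
  x_4 = 1.331258 - (-0.634456)×(1.331258 - 1.148264)/(-0.634456 - (-0.930794))
       = 1.723044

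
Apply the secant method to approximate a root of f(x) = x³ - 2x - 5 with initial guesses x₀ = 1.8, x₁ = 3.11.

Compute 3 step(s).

f(x) = x³ - 2x - 5
x₀ = 1.8, x₁ = 3.11

Secant formula: x_{n+1} = x_n - f(x_n)(x_n - x_{n-1})/(f(x_n) - f(x_{n-1}))

Iteration 1:
  f(1.800000) = -2.768000
  f(3.110000) = 18.860231
  x_2 = 3.110000 - 18.860231×(3.110000 - 1.800000)/(18.860231 - (-2.768000))
       = 1.967655
Iteration 2:
  f(3.110000) = 18.860231
  f(1.967655) = -1.317207
  x_3 = 1.967655 - (-1.317207)×(1.967655 - 3.110000)/(-1.317207 - 18.860231)
       = 2.042229
Iteration 3:
  f(1.967655) = -1.317207
  f(2.042229) = -0.566939
  x_4 = 2.042229 - (-0.566939)×(2.042229 - 1.967655)/(-0.566939 - (-1.317207))
       = 2.098580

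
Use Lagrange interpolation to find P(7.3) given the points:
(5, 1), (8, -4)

Lagrange interpolation formula:
P(x) = Σ yᵢ × Lᵢ(x)
where Lᵢ(x) = Π_{j≠i} (x - xⱼ)/(xᵢ - xⱼ)

L_0(7.3) = (7.3 - 8)/(5 - 8) = 0.233333
L_1(7.3) = (7.3 - 5)/(8 - 5) = 0.766667

P(7.3) = 1×L_0(7.3) + (-4)×L_1(7.3)
P(7.3) = -2.833333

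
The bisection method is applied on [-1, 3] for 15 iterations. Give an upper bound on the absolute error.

Bisection error bound: |error| ≤ (b-a)/2^n
|error| ≤ (3 - (-1))/2^15 = 4/2^15
|error| ≤ 0.0001220703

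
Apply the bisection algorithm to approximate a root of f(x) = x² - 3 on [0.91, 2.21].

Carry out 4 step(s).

f(x) = x² - 3
Initial interval: [0.91, 2.21]

Iteration 1:
  c_1 = (0.910000 + 2.210000)/2 = 1.560000
  f(c_1) = f(1.560000) = -0.566400
  f(a) × f(c) ≥ 0, new interval: [1.560000, 2.210000]
Iteration 2:
  c_2 = (1.560000 + 2.210000)/2 = 1.885000
  f(c_2) = f(1.885000) = 0.553225
  f(a) × f(c) < 0, new interval: [1.560000, 1.885000]
Iteration 3:
  c_3 = (1.560000 + 1.885000)/2 = 1.722500
  f(c_3) = f(1.722500) = -0.032994
  f(a) × f(c) ≥ 0, new interval: [1.722500, 1.885000]
Iteration 4:
  c_4 = (1.722500 + 1.885000)/2 = 1.803750
  f(c_4) = f(1.803750) = 0.253514
  f(a) × f(c) < 0, new interval: [1.722500, 1.803750]

After 4 iteration(s), the approximation is c_4 = 1.803750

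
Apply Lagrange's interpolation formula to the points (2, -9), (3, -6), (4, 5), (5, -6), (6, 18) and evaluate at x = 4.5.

Lagrange interpolation formula:
P(x) = Σ yᵢ × Lᵢ(x)
where Lᵢ(x) = Π_{j≠i} (x - xⱼ)/(xᵢ - xⱼ)

L_0(4.5) = (4.5 - 3)/(2 - 3) × (4.5 - 4)/(2 - 4) × (4.5 - 5)/(2 - 5) × (4.5 - 6)/(2 - 6) = 0.023438
L_1(4.5) = (4.5 - 2)/(3 - 2) × (4.5 - 4)/(3 - 4) × (4.5 - 5)/(3 - 5) × (4.5 - 6)/(3 - 6) = -0.156250
L_2(4.5) = (4.5 - 2)/(4 - 2) × (4.5 - 3)/(4 - 3) × (4.5 - 5)/(4 - 5) × (4.5 - 6)/(4 - 6) = 0.703125
L_3(4.5) = (4.5 - 2)/(5 - 2) × (4.5 - 3)/(5 - 3) × (4.5 - 4)/(5 - 4) × (4.5 - 6)/(5 - 6) = 0.468750
L_4(4.5) = (4.5 - 2)/(6 - 2) × (4.5 - 3)/(6 - 3) × (4.5 - 4)/(6 - 4) × (4.5 - 5)/(6 - 5) = -0.039062

P(4.5) = (-9)×L_0(4.5) + (-6)×L_1(4.5) + 5×L_2(4.5) + (-6)×L_3(4.5) + 18×L_4(4.5)
P(4.5) = 0.726562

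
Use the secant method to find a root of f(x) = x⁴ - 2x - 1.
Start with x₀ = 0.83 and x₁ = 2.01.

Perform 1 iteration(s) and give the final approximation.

f(x) = x⁴ - 2x - 1
x₀ = 0.83, x₁ = 2.01

Secant formula: x_{n+1} = x_n - f(x_n)(x_n - x_{n-1})/(f(x_n) - f(x_{n-1}))

Iteration 1:
  f(0.830000) = -2.185417
  f(2.010000) = 11.302408
  x_2 = 2.010000 - 11.302408×(2.010000 - 0.830000)/(11.302408 - (-2.185417))
       = 1.021194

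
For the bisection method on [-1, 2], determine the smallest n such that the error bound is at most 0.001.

We need (b-a)/2^n ≤ 0.001
(2 - (-1))/2^n ≤ 0.001
3/2^n ≤ 0.001
2^n ≥ 3000
n ≥ log₂(3000) = 11.55
n ≥ 12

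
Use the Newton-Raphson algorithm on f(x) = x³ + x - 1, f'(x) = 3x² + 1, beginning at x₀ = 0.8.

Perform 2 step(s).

f(x) = x³ + x - 1
f'(x) = 3x² + 1
x₀ = 0.8

Newton-Raphson formula: x_{n+1} = x_n - f(x_n)/f'(x_n)

Iteration 1:
  f(0.800000) = 0.312000
  f'(0.800000) = 2.920000
  x_1 = 0.800000 - 0.312000/2.920000 = 0.693151
Iteration 2:
  f(0.693151) = 0.026180
  f'(0.693151) = 2.441374
  x_2 = 0.693151 - 0.026180/2.441374 = 0.682427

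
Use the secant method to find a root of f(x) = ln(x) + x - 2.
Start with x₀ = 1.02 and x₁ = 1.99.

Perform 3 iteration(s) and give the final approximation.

f(x) = ln(x) + x - 2
x₀ = 1.02, x₁ = 1.99

Secant formula: x_{n+1} = x_n - f(x_n)(x_n - x_{n-1})/(f(x_n) - f(x_{n-1}))

Iteration 1:
  f(1.020000) = -0.960197
  f(1.990000) = 0.678135
  x_2 = 1.990000 - 0.678135×(1.990000 - 1.020000)/(0.678135 - (-0.960197))
       = 1.588500
Iteration 2:
  f(1.990000) = 0.678135
  f(1.588500) = 0.051290
  x_3 = 1.588500 - 0.051290×(1.588500 - 1.990000)/(0.051290 - 0.678135)
       = 1.555648
Iteration 3:
  f(1.588500) = 0.051290
  f(1.555648) = -0.002460
  x_4 = 1.555648 - (-0.002460)×(1.555648 - 1.588500)/(-0.002460 - 0.051290)
       = 1.557151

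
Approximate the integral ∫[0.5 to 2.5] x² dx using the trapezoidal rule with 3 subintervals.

f(x) = x²
a = 0.5, b = 2.5, n = 3
h = (b - a)/n = 0.666667

Trapezoidal rule: (h/2)[f(x₀) + 2f(x₁) + 2f(x₂) + ... + f(xₙ)]

x_0 = 0.5000, f(x_0) = 0.250000, coefficient = 1
x_1 = 1.1667, f(x_1) = 1.361111, coefficient = 2
x_2 = 1.8333, f(x_2) = 3.361111, coefficient = 2
x_3 = 2.5000, f(x_3) = 6.250000, coefficient = 1

I ≈ (0.666667/2) × 15.944444 = 5.314815
Exact value: 5.166667
Error: 0.148148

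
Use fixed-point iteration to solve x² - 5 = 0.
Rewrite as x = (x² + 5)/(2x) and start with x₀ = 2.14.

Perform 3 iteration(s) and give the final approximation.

Equation: x² - 5 = 0
Fixed-point form: x = (x² + 5)/(2x)
x₀ = 2.14

x_1 = g(2.140000) = 2.238224
x_2 = g(2.238224) = 2.236069
x_3 = g(2.236069) = 2.236068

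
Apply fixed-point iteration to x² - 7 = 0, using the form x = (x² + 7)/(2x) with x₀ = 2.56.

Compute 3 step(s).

Equation: x² - 7 = 0
Fixed-point form: x = (x² + 7)/(2x)
x₀ = 2.56

x_1 = g(2.560000) = 2.647187
x_2 = g(2.647187) = 2.645752
x_3 = g(2.645752) = 2.645751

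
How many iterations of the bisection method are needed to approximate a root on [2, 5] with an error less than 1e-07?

We need (b-a)/2^n ≤ 1e-07
(5 - 2)/2^n ≤ 1e-07
3/2^n ≤ 1e-07
2^n ≥ 30000000
n ≥ log₂(30000000) = 24.84
n ≥ 25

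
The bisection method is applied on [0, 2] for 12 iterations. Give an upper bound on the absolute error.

Bisection error bound: |error| ≤ (b-a)/2^n
|error| ≤ (2 - 0)/2^12 = 2/2^12
|error| ≤ 0.0004882812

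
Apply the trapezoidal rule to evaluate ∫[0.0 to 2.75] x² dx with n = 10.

f(x) = x²
a = 0.0, b = 2.75, n = 10
h = (b - a)/n = 0.275000

Trapezoidal rule: (h/2)[f(x₀) + 2f(x₁) + 2f(x₂) + ... + f(xₙ)]

x_0 = 0.0000, f(x_0) = 0.000000, coefficient = 1
x_1 = 0.2750, f(x_1) = 0.075625, coefficient = 2
x_2 = 0.5500, f(x_2) = 0.302500, coefficient = 2
x_3 = 0.8250, f(x_3) = 0.680625, coefficient = 2
x_4 = 1.1000, f(x_4) = 1.210000, coefficient = 2
x_5 = 1.3750, f(x_5) = 1.890625, coefficient = 2
x_6 = 1.6500, f(x_6) = 2.722500, coefficient = 2
x_7 = 1.9250, f(x_7) = 3.705625, coefficient = 2
x_8 = 2.2000, f(x_8) = 4.840000, coefficient = 2
x_9 = 2.4750, f(x_9) = 6.125625, coefficient = 2
x_10 = 2.7500, f(x_10) = 7.562500, coefficient = 1

I ≈ (0.275000/2) × 50.668750 = 6.966953
Exact value: 6.932292
Error: 0.034661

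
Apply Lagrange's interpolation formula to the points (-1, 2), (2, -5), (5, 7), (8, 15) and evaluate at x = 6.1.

Lagrange interpolation formula:
P(x) = Σ yᵢ × Lᵢ(x)
where Lᵢ(x) = Π_{j≠i} (x - xⱼ)/(xᵢ - xⱼ)

L_0(6.1) = (6.1 - 2)/(-1 - 2) × (6.1 - 5)/(-1 - 5) × (6.1 - 8)/(-1 - 8) = 0.052895
L_1(6.1) = (6.1 - (-1))/(2 - (-1)) × (6.1 - 5)/(2 - 5) × (6.1 - 8)/(2 - 8) = -0.274796
L_2(6.1) = (6.1 - (-1))/(5 - (-1)) × (6.1 - 2)/(5 - 2) × (6.1 - 8)/(5 - 8) = 1.024241
L_3(6.1) = (6.1 - (-1))/(8 - (-1)) × (6.1 - 2)/(8 - 2) × (6.1 - 5)/(8 - 5) = 0.197660

P(6.1) = 2×L_0(6.1) + (-5)×L_1(6.1) + 7×L_2(6.1) + 15×L_3(6.1)
P(6.1) = 11.614364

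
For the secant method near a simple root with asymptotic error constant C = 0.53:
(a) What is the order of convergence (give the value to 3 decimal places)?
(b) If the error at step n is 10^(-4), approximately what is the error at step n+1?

(a) Secant method has superlinear convergence with order φ = (1+√5)/2 ≈ 1.618.
    This means |e_{n+1}| ≈ C|e_n|^1.618.

(b) With |e_n| = 10^(-4) and C = 0.53:
    |e_{n+1}| ≈ 0.53 × (10^(-4))^1.618 = 0.53 × 10^(-6.47)

(a) ≈ 1.618 (golden ratio); (b) |e_{n+1}| ≈ 1.787e-07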